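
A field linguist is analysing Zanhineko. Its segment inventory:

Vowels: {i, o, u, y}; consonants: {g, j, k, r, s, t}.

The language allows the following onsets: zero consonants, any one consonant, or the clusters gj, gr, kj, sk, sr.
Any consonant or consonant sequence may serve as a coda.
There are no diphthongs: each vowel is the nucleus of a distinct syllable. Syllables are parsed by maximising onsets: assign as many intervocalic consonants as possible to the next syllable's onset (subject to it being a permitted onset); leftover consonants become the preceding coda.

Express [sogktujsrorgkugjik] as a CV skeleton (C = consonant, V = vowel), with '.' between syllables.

CVCC.CVC.CCVCC.CV.CCVC

The vowels are o, u, o, u, i — 5 nuclei, so 5 syllables.
σ1/σ2 boundary: cluster /gkt/ — the longest permitted-onset suffix is /t/; onset = /t/, preceding coda = /gk/.
σ2/σ3 boundary: /jsr/; trying suffixes from longest down, /sr/ is the first permitted one, so coda /j/ | onset /sr/.
σ3/σ4 boundary: cluster /rgk/ — the longest permitted-onset suffix is /k/; onset = /k/, preceding coda = /rg/.
σ4/σ5 boundary: /gj/ is a licit onset in full, so it all attaches to the next syllable.
Putting it together: sogk.tuj.srorg.ku.gjik.
Mapping each syllable to C/V: /sogk/ → CVCC, /tuj/ → CVC, /srorg/ → CCVCC, /ku/ → CV, /gjik/ → CCVC.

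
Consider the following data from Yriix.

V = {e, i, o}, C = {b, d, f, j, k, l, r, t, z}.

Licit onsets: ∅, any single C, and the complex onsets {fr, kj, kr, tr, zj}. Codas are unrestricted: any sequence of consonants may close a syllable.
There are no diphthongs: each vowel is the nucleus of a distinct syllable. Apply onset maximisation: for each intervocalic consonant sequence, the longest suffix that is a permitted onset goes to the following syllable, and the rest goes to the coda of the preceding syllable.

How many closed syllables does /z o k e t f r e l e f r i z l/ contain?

2

Vowels present: o, e, e, e, i; each is a nucleus, giving 5 syllables.
Between /o/ (V1) and /e/ (V2): just /k/ — single C goes to the following onset.
Between /e/ (V2) and /e/ (V3): /tfr/ — longest licit onset from the right is /fr/, leaving /t/ as coda.
Between /e/ (V3) and /e/ (V4): /l/ is a single consonant, so it becomes the next onset.
Between /e/ (V4) and /i/ (V5): /fr/ is a licit onset in full, so it all attaches to the next syllable.
So the parse is zo.ket.fre.le.frizl.
Classifying each syllable: /zo/ (open), /ket/ (closed), /fre/ (open), /le/ (open), /frizl/ (closed).
Closed syllables: 2.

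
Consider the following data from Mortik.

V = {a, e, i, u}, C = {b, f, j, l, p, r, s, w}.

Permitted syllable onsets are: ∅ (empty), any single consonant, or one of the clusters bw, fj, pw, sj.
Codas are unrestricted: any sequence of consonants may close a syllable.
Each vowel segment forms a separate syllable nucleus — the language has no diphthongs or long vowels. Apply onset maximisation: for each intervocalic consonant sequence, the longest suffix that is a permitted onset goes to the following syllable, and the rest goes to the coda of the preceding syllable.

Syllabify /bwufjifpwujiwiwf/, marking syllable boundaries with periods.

The vowels are u, i, u, i, i — 5 nuclei, so 5 syllables.
Between /u/ (V1) and /i/ (V2): cluster /fj/ — /fj/ is itself a permitted onset, so the whole cluster goes right; preceding coda = ∅.
Between /i/ (V2) and /u/ (V3): /fpw/ splits as /f/ + /pw/ (/pw/ is the longest suffix that is a licit onset).
Between /u/ (V3) and /i/ (V4): /j/ is a single consonant, so it becomes the next onset.
Between /i/ (V4) and /i/ (V5): just /w/ — single C goes to the following onset.

bwu.fjif.pwu.ji.wiwf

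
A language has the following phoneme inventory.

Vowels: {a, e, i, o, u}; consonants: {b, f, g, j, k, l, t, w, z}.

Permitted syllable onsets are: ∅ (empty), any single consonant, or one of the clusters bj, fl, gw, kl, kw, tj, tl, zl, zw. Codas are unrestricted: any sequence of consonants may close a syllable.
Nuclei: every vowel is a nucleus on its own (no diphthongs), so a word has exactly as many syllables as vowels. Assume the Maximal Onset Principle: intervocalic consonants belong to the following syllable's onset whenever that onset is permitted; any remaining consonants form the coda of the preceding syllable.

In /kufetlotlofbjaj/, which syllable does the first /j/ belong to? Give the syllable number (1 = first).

5

Vowels present: u, e, o, o, a; each is a nucleus, giving 5 syllables.
V1 /u/ – V2 /e/: /f/ → onset of the next syllable (single consonants are always licit onsets).
V2 /e/ – V3 /o/: /tl/ — entire cluster is a permitted onset → onset /tl/, coda ∅.
V3 /o/ – V4 /o/: cluster /tl/ — /tl/ is itself a permitted onset, so the whole cluster goes right; preceding coda = ∅.
V4 /o/ – V5 /a/: /fbj/ splits as /f/ + /bj/ (/bj/ is the longest suffix that is a licit onset).
Putting it together: ku.fe.tlo.tlof.bjaj.
The first /j/ is in the onset of syllable 5 (/bjaj/).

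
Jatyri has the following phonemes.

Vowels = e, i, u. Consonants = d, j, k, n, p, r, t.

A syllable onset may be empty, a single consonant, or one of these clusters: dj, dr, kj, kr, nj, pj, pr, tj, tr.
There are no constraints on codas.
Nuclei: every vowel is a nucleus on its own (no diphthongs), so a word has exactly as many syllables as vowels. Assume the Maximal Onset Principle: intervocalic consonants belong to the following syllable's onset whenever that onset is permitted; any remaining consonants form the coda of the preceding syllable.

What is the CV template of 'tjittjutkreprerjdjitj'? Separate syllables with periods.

CCVC.CCVC.CCV.CCVCC.CCVCC

Nuclei (vowels): i, u, e, e, i → 5 syllables.
/i…u/ gap (V1→V2): /ttj/ splits as /t/ + /tj/ (/tj/ is the longest suffix that is a licit onset).
/u…e/ gap (V2→V3): cluster /tkr/ — the longest permitted-onset suffix is /kr/; onset = /kr/, preceding coda = /t/.
/e…e/ gap (V3→V4): /pr/ — entire cluster is a permitted onset → onset /pr/, coda ∅.
/e…i/ gap (V4→V5): /rjdj/ — longest licit onset from the right is /dj/, leaving /rj/ as coda.
Result: tjit.tjut.kre.prerj.djitj.
Mapping each syllable to C/V: /tjit/ → CCVC, /tjut/ → CCVC, /kre/ → CCV, /prerj/ → CCVCC, /djitj/ → CCVCC.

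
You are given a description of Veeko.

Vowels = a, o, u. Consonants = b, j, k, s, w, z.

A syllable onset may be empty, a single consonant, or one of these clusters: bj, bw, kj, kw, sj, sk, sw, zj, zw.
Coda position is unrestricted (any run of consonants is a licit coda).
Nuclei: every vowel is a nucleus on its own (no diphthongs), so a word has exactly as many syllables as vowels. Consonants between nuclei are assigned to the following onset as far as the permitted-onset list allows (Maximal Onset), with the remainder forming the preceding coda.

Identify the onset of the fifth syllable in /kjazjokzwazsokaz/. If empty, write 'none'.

k

Vowels present: a, o, a, o, a; each is a nucleus, giving 5 syllables.
/a…o/ gap (V1→V2): cluster /zj/ — /zj/ is itself a permitted onset, so the whole cluster goes right; preceding coda = ∅.
/o…a/ gap (V2→V3): /kzw/ splits as /k/ + /zw/ (/zw/ is the longest suffix that is a licit onset).
/a…o/ gap (V3→V4): /zs/ splits as /z/ + /s/ (/s/ is the longest suffix that is a licit onset).
/o…a/ gap (V4→V5): /k/ → onset of the next syllable (single consonants are always licit onsets).
So the parse is kja.zjok.zwaz.so.kaz.
Syllable 5 is /kaz/: onset /k/, nucleus /a/, coda /z/.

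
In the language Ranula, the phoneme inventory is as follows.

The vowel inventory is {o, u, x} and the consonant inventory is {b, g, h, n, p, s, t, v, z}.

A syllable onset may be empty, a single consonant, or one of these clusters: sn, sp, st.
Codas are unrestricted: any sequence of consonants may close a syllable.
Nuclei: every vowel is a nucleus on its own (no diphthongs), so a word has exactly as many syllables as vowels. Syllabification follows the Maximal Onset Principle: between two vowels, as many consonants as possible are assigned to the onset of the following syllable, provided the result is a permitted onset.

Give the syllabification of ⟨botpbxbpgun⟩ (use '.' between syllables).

botp.bxbp.gun

Nuclei (vowels): o, x, u → 3 syllables.
V1 /o/ – V2 /x/: /tpb/; trying suffixes from longest down, /b/ is the first permitted one, so coda /tp/ | onset /b/.
V2 /x/ – V3 /u/: /bpg/ — longest licit onset from the right is /g/, leaving /bp/ as coda.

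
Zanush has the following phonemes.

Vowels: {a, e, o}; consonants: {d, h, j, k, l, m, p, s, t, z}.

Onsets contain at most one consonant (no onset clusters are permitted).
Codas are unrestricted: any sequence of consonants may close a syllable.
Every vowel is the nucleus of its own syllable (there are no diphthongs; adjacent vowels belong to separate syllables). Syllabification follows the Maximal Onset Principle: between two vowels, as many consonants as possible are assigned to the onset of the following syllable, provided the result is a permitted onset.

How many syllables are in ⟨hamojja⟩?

Vowels present: a, o, a; each is a nucleus, giving 3 syllables.

3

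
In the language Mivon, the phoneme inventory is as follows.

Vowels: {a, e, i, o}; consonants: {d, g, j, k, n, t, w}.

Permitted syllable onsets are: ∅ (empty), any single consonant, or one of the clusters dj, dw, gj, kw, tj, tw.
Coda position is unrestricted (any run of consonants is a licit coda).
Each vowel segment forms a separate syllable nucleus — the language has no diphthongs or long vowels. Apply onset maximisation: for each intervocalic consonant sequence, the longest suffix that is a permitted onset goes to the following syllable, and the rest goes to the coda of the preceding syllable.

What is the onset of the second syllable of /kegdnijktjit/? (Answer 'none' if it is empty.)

Nuclei (vowels): e, i, i → 3 syllables.
V1 /e/ – V2 /i/: /gdn/; trying suffixes from longest down, /n/ is the first permitted one, so coda /gd/ | onset /n/.
V2 /i/ – V3 /i/: /jktj/; trying suffixes from longest down, /tj/ is the first permitted one, so coda /jk/ | onset /tj/.
Result: kegd.nijk.tjit.
Syllable 2 is /nijk/: onset /n/, nucleus /i/, coda /jk/.

n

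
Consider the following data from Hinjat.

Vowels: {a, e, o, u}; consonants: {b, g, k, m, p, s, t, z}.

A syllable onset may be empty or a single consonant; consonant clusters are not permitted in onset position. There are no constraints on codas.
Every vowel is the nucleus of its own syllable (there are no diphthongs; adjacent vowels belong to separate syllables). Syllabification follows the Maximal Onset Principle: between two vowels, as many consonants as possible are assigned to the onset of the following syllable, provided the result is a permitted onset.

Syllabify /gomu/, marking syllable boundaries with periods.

go.mu

Nuclei (vowels): o, u → 2 syllables.
Between /o/ (V1) and /u/ (V2): /m/ is a single consonant, so it becomes the next onset.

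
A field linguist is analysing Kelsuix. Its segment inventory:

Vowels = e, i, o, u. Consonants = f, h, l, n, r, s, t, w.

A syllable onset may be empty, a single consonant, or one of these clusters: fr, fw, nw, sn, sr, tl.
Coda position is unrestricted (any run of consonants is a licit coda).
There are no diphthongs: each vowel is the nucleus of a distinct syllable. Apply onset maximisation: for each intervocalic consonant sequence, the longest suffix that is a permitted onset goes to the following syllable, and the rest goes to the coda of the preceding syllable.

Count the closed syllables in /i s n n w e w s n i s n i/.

2

Nuclei (vowels): i, e, i, i → 4 syllables.
Between /i/ (V1) and /e/ (V2): /snnw/ — longest licit onset from the right is /nw/, leaving /sn/ as coda.
Between /e/ (V2) and /i/ (V3): /wsn/ — longest licit onset from the right is /sn/, leaving /w/ as coda.
Between /i/ (V3) and /i/ (V4): /sn/ is a licit onset in full, so it all attaches to the next syllable.
Syllabification: isn.nwew.sni.sni.
Classifying each syllable: /isn/ (closed), /nwew/ (closed), /sni/ (open), /sni/ (open).
Closed syllables: 2.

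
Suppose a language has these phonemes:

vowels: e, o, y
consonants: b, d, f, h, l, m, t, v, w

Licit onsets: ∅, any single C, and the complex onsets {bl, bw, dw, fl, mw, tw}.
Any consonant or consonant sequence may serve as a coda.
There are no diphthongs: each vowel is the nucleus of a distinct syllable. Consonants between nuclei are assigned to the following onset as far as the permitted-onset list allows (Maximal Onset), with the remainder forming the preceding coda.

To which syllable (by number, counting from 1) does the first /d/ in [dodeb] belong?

1

The vowels are o, e — 2 nuclei, so 2 syllables.
V1 /o/ – V2 /e/: just /d/ — single C goes to the following onset.
Syllabification: do.deb.
The first /d/ is in the onset of syllable 1 (/do/).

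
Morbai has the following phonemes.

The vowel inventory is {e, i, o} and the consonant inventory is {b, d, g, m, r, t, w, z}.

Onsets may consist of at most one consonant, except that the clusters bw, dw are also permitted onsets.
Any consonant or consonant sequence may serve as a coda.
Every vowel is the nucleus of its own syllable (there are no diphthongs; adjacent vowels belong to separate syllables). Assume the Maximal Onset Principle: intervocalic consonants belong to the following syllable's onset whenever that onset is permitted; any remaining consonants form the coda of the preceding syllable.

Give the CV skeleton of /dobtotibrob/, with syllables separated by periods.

CVC.CV.CVC.CVC

The vowels are o, o, i, o — 4 nuclei, so 4 syllables.
σ1/σ2 boundary: /bt/; trying suffixes from longest down, /t/ is the first permitted one, so coda /b/ | onset /t/.
σ2/σ3 boundary: just /t/ — single C goes to the following onset.
σ3/σ4 boundary: /br/; trying suffixes from longest down, /r/ is the first permitted one, so coda /b/ | onset /r/.
Putting it together: dob.to.tib.rob.
Mapping each syllable to C/V: /dob/ → CVC, /to/ → CV, /tib/ → CVC, /rob/ → CVC.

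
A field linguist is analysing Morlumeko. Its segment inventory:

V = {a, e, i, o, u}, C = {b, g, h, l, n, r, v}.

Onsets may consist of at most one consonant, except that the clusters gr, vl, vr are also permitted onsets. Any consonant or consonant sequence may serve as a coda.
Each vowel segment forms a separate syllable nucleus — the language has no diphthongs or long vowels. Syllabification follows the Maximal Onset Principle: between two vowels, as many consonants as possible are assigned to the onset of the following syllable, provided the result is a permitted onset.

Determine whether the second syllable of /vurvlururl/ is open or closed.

Nuclei (vowels): u, u, u → 3 syllables.
V1 /u/ – V2 /u/: /rvl/ — longest licit onset from the right is /vl/, leaving /r/ as coda.
V2 /u/ – V3 /u/: /r/ → onset of the next syllable (single consonants are always licit onsets).
Putting it together: vur.vlu.rurl.
Syllable 2 is /vlu/; it ends in its nucleus with no coda, so it is open.

open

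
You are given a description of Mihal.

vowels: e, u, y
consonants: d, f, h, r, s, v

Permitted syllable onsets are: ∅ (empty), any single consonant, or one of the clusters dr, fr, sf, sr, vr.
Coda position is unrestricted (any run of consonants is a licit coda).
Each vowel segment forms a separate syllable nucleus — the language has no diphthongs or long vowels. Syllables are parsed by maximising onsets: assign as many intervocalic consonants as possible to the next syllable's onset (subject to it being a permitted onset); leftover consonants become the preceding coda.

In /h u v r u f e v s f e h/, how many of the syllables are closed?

Nuclei (vowels): u, u, e, e → 4 syllables.
/u…u/ gap (V1→V2): /vr/ is a licit onset in full, so it all attaches to the next syllable.
/u…e/ gap (V2→V3): /f/ → onset of the next syllable (single consonants are always licit onsets).
/e…e/ gap (V3→V4): cluster /vsf/ — the longest permitted-onset suffix is /sf/; onset = /sf/, preceding coda = /v/.
So the parse is hu.vru.fev.sfeh.
Classifying each syllable: /hu/ (open), /vru/ (open), /fev/ (closed), /sfeh/ (closed).
Closed syllables: 2.

2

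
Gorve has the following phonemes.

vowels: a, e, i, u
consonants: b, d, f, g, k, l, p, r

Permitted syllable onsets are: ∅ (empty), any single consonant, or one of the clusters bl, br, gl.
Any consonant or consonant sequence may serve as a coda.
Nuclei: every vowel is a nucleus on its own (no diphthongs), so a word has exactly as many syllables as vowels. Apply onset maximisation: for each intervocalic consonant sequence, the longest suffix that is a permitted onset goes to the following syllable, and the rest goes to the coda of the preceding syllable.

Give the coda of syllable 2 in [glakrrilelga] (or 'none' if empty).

none

Nuclei (vowels): a, i, e, a → 4 syllables.
Between /a/ (V1) and /i/ (V2): cluster /krr/ — the longest permitted-onset suffix is /r/; onset = /r/, preceding coda = /kr/.
Between /i/ (V2) and /e/ (V3): /l/ → onset of the next syllable (single consonants are always licit onsets).
Between /e/ (V3) and /a/ (V4): cluster /lg/ — the longest permitted-onset suffix is /g/; onset = /g/, preceding coda = /l/.
Result: glakr.ri.lel.ga.
Syllable 2 is /ri/: onset /r/, nucleus /i/, coda ∅.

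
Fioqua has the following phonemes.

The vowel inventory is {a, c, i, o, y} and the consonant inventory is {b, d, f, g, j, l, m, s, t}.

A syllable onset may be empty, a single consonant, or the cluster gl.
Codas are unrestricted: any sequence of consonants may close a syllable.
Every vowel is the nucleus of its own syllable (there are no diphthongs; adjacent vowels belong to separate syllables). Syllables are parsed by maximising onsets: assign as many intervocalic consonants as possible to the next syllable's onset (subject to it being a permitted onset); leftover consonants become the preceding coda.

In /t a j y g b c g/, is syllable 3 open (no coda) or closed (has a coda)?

closed

The vowels are a, y, c — 3 nuclei, so 3 syllables.
/a…y/ gap (V1→V2): just /j/ — single C goes to the following onset.
/y…c/ gap (V2→V3): cluster /gb/ — the longest permitted-onset suffix is /b/; onset = /b/, preceding coda = /g/.
Putting it together: ta.jyg.bcg.
Syllable 3 is /bcg/ with coda /g/, so it is closed.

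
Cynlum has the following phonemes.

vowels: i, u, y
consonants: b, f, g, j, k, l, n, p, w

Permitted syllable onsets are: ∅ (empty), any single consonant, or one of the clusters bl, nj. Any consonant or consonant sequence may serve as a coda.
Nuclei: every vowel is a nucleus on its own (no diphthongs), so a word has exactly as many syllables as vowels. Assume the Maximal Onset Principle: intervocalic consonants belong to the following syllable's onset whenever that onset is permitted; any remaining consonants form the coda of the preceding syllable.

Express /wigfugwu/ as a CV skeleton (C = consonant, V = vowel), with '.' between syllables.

Nuclei (vowels): i, u, u → 3 syllables.
/i…u/ gap (V1→V2): /gf/; trying suffixes from longest down, /f/ is the first permitted one, so coda /g/ | onset /f/.
/u…u/ gap (V2→V3): /gw/ — longest licit onset from the right is /w/, leaving /g/ as coda.
Result: wig.fug.wu.
Mapping each syllable to C/V: /wig/ → CVC, /fug/ → CVC, /wu/ → CV.

CVC.CVC.CV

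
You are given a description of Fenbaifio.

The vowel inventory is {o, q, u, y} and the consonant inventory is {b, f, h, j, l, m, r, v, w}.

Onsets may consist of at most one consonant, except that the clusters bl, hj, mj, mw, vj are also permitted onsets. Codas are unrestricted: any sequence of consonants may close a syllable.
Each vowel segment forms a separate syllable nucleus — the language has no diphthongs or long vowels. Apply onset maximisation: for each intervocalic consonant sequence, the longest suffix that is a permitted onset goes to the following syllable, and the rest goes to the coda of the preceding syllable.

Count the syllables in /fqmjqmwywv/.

Nuclei (vowels): q, q, y → 3 syllables.

3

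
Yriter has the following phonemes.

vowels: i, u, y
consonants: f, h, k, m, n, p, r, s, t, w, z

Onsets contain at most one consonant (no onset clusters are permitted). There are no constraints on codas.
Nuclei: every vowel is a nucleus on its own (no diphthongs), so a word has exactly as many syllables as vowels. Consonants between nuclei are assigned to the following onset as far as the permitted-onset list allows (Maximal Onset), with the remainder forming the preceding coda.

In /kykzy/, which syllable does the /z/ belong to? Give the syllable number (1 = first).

The vowels are y, y — 2 nuclei, so 2 syllables.
Between /y/ (V1) and /y/ (V2): /kz/; trying suffixes from longest down, /z/ is the first permitted one, so coda /k/ | onset /z/.
Result: kyk.zy.
The /z/ is in the onset of syllable 2 (/zy/).

2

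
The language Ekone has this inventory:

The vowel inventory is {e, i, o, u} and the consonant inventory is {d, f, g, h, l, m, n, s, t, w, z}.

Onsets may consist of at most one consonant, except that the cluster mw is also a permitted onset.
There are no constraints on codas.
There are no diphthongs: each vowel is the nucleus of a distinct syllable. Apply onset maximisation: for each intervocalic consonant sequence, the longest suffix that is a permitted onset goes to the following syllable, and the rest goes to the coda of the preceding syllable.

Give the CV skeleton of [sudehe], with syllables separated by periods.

CV.CV.CV

Nuclei (vowels): u, e, e → 3 syllables.
σ1/σ2 boundary: /d/ → onset of the next syllable (single consonants are always licit onsets).
σ2/σ3 boundary: just /h/ — single C goes to the following onset.
Putting it together: su.de.he.
Mapping each syllable to C/V: /su/ → CV, /de/ → CV, /he/ → CV.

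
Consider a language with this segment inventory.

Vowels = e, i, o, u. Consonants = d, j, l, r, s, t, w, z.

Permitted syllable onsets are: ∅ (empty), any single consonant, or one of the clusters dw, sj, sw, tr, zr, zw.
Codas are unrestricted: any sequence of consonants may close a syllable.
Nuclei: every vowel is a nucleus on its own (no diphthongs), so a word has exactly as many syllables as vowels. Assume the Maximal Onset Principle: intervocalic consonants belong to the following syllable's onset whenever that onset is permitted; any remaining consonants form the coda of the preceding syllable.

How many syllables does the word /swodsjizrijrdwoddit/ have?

Vowels present: o, i, i, o, i; each is a nucleus, giving 5 syllables.

5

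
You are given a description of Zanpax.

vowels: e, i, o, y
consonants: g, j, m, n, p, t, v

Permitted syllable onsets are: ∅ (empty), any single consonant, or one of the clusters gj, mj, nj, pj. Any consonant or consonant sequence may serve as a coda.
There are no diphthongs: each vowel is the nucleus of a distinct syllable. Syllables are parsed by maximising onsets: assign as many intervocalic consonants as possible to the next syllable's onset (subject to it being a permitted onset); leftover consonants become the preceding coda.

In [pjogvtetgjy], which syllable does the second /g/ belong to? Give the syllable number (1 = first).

3

Nuclei (vowels): o, e, y → 3 syllables.
V1 /o/ – V2 /e/: /gvt/ splits as /gv/ + /t/ (/t/ is the longest suffix that is a licit onset).
V2 /e/ – V3 /y/: /tgj/ splits as /t/ + /gj/ (/gj/ is the longest suffix that is a licit onset).
Syllabification: pjogv.tet.gjy.
The second /g/ is in the onset of syllable 3 (/gjy/).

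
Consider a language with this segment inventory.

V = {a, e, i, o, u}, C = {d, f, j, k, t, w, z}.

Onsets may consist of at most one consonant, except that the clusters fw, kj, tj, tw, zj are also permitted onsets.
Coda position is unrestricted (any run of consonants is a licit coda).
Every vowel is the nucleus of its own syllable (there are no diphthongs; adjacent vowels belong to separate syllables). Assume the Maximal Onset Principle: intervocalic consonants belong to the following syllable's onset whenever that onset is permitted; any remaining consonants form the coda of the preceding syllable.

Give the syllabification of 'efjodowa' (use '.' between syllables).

Vowels present: e, o, o, a; each is a nucleus, giving 4 syllables.
σ1/σ2 boundary: /fj/ splits as /f/ + /j/ (/j/ is the longest suffix that is a licit onset).
σ2/σ3 boundary: just /d/ — single C goes to the following onset.
σ3/σ4 boundary: /w/ is a single consonant, so it becomes the next onset.

ef.jo.do.wa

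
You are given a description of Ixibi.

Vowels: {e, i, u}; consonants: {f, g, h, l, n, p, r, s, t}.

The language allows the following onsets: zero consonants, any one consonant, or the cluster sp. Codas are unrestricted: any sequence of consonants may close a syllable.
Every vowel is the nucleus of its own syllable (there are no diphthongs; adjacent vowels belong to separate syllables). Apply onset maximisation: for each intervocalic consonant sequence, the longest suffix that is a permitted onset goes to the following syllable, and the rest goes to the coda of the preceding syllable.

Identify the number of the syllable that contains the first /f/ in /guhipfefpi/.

3

Nuclei (vowels): u, i, e, i → 4 syllables.
/u…i/ gap (V1→V2): just /h/ — single C goes to the following onset.
/i…e/ gap (V2→V3): /pf/ — longest licit onset from the right is /f/, leaving /p/ as coda.
/e…i/ gap (V3→V4): /fp/ — longest licit onset from the right is /p/, leaving /f/ as coda.
Result: gu.hip.fef.pi.
The first /f/ is in the onset of syllable 3 (/fef/).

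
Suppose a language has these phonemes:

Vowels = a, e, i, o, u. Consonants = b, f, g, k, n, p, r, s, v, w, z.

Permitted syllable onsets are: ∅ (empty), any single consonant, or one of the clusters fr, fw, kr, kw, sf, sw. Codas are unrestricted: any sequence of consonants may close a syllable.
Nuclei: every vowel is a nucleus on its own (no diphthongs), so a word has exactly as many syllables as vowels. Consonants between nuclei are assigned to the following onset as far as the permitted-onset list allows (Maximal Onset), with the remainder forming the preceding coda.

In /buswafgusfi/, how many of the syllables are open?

Nuclei (vowels): u, a, u, i → 4 syllables.
σ1/σ2 boundary: /sw/ — entire cluster is a permitted onset → onset /sw/, coda ∅.
σ2/σ3 boundary: cluster /fg/ — the longest permitted-onset suffix is /g/; onset = /g/, preceding coda = /f/.
σ3/σ4 boundary: /sf/ — entire cluster is a permitted onset → onset /sf/, coda ∅.
Putting it together: bu.swaf.gu.sfi.
Classifying each syllable: /bu/ (open), /swaf/ (closed), /gu/ (open), /sfi/ (open).
Open syllables: 3.

3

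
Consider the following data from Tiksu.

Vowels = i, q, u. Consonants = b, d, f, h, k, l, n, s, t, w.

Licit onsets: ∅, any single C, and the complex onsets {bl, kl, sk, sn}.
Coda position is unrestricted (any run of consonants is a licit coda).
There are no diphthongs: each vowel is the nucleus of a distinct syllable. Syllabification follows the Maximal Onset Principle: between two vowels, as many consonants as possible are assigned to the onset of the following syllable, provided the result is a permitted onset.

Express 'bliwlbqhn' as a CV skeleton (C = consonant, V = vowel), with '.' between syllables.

CCVCC.CVCC

Vowels present: i, q; each is a nucleus, giving 2 syllables.
/i…q/ gap (V1→V2): /wlb/ splits as /wl/ + /b/ (/b/ is the longest suffix that is a licit onset).
Result: bliwl.bqhn.
Mapping each syllable to C/V: /bliwl/ → CCVCC, /bqhn/ → CVCC.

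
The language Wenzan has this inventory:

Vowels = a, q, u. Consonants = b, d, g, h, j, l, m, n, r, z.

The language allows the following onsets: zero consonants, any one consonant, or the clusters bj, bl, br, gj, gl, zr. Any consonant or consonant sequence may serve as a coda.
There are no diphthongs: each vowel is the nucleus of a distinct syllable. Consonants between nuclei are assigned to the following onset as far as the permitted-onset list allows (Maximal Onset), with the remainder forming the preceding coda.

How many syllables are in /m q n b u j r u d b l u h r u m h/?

5

The vowels are q, u, u, u, u — 5 nuclei, so 5 syllables.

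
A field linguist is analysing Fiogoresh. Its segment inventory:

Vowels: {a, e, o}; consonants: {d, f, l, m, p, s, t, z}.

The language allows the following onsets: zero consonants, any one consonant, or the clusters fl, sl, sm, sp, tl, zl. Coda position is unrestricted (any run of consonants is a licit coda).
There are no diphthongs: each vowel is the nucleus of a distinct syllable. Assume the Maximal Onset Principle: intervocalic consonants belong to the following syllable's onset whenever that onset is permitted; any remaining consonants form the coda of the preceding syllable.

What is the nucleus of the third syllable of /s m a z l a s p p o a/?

o

The vowels are a, a, o, a — 4 nuclei, so 4 syllables.
The third nucleus (vowel 3 from the left) is /o/.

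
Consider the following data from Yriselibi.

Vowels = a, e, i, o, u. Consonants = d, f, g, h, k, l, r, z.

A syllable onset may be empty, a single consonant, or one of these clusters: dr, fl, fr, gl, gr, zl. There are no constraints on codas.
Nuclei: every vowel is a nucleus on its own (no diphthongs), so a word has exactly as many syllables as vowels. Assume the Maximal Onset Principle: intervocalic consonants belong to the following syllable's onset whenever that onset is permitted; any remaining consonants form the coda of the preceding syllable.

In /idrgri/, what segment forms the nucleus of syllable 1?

i

Nuclei (vowels): i, i → 2 syllables.
The first nucleus (vowel 1 from the left) is /i/.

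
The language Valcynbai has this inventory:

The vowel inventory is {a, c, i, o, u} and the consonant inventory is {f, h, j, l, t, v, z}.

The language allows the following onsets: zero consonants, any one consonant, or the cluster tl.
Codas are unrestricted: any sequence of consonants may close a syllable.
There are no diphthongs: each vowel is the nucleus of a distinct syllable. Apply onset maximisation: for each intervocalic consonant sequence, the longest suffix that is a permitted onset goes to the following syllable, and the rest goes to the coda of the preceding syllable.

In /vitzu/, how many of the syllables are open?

1

Nuclei (vowels): i, u → 2 syllables.
/i…u/ gap (V1→V2): /tz/ — longest licit onset from the right is /z/, leaving /t/ as coda.
Putting it together: vit.zu.
Classifying each syllable: /vit/ (closed), /zu/ (open).
Open syllables: 1.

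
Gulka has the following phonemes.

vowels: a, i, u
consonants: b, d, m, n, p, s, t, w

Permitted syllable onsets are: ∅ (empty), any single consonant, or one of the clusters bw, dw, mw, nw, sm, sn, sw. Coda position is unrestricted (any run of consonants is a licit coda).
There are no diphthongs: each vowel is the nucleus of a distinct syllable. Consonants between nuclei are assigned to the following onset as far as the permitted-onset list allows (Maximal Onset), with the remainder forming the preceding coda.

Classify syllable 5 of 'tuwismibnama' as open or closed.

open

Vowels present: u, i, i, a, a; each is a nucleus, giving 5 syllables.
V1 /u/ – V2 /i/: /w/ is a single consonant, so it becomes the next onset.
V2 /i/ – V3 /i/: cluster /sm/ — /sm/ is itself a permitted onset, so the whole cluster goes right; preceding coda = ∅.
V3 /i/ – V4 /a/: /bn/ — longest licit onset from the right is /n/, leaving /b/ as coda.
V4 /a/ – V5 /a/: just /m/ — single C goes to the following onset.
Putting it together: tu.wi.smib.na.ma.
Syllable 5 is /ma/; it ends in its nucleus with no coda, so it is open.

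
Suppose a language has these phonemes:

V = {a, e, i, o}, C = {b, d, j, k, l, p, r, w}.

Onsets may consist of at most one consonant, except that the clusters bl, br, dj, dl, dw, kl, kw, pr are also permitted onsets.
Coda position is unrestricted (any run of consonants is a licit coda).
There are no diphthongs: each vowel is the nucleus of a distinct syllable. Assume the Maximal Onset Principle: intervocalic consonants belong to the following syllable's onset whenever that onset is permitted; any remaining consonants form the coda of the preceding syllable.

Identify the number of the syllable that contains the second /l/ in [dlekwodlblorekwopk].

The vowels are e, o, o, e, o — 5 nuclei, so 5 syllables.
σ1/σ2 boundary: /kw/ — entire cluster is a permitted onset → onset /kw/, coda ∅.
σ2/σ3 boundary: /dlbl/ splits as /dl/ + /bl/ (/bl/ is the longest suffix that is a licit onset).
σ3/σ4 boundary: /r/ → onset of the next syllable (single consonants are always licit onsets).
σ4/σ5 boundary: cluster /kw/ — /kw/ is itself a permitted onset, so the whole cluster goes right; preceding coda = ∅.
Putting it together: dle.kwodl.blo.re.kwopk.
The second /l/ is in the coda of syllable 2 (/kwodl/).

2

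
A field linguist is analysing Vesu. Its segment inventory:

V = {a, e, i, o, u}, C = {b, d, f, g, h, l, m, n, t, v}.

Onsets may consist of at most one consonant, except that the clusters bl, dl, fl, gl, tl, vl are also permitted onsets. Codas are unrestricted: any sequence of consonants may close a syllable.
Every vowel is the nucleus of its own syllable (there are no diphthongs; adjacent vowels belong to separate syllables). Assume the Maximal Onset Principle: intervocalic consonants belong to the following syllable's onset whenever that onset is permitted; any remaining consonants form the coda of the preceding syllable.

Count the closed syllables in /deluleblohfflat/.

The vowels are e, u, e, o, a — 5 nuclei, so 5 syllables.
V1 /e/ – V2 /u/: /l/ → onset of the next syllable (single consonants are always licit onsets).
V2 /u/ – V3 /e/: /l/ is a single consonant, so it becomes the next onset.
V3 /e/ – V4 /o/: /bl/ is a licit onset in full, so it all attaches to the next syllable.
V4 /o/ – V5 /a/: cluster /hffl/ — the longest permitted-onset suffix is /fl/; onset = /fl/, preceding coda = /hf/.
Result: de.lu.le.blohf.flat.
Classifying each syllable: /de/ (open), /lu/ (open), /le/ (open), /blohf/ (closed), /flat/ (closed).
Closed syllables: 2.

2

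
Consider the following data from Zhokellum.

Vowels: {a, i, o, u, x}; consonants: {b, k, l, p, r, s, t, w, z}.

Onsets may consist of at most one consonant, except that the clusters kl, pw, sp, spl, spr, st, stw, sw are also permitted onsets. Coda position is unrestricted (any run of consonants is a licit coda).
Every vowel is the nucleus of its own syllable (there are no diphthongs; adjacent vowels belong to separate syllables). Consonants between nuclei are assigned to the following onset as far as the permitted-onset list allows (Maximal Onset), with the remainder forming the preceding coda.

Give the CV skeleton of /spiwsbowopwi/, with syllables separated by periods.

CCVCC.CV.CV.CCV

The vowels are i, o, o, i — 4 nuclei, so 4 syllables.
V1 /i/ – V2 /o/: /wsb/; trying suffixes from longest down, /b/ is the first permitted one, so coda /ws/ | onset /b/.
V2 /o/ – V3 /o/: just /w/ — single C goes to the following onset.
V3 /o/ – V4 /i/: cluster /pw/ — /pw/ is itself a permitted onset, so the whole cluster goes right; preceding coda = ∅.
So the parse is spiws.bo.wo.pwi.
Mapping each syllable to C/V: /spiws/ → CCVCC, /bo/ → CV, /wo/ → CV, /pwi/ → CCV.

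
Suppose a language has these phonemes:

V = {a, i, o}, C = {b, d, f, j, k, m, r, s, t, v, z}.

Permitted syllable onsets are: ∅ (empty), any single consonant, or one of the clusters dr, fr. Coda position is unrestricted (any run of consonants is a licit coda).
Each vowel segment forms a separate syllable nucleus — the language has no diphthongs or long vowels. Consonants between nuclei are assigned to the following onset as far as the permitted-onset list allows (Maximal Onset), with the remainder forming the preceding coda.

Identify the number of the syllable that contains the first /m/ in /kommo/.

The vowels are o, o — 2 nuclei, so 2 syllables.
Between /o/ (V1) and /o/ (V2): /mm/; trying suffixes from longest down, /m/ is the first permitted one, so coda /m/ | onset /m/.
Syllabification: kom.mo.
The first /m/ is in the coda of syllable 1 (/kom/).

1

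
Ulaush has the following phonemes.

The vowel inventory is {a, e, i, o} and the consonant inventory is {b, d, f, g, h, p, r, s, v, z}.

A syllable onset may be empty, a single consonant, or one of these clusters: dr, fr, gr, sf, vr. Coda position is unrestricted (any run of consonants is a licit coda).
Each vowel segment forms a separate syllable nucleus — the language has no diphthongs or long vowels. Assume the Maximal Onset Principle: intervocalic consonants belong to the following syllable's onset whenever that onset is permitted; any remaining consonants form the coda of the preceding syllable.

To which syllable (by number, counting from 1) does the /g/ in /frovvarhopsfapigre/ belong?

6

Vowels present: o, a, o, a, i, e; each is a nucleus, giving 6 syllables.
σ1/σ2 boundary: cluster /vv/ — the longest permitted-onset suffix is /v/; onset = /v/, preceding coda = /v/.
σ2/σ3 boundary: /rh/ splits as /r/ + /h/ (/h/ is the longest suffix that is a licit onset).
σ3/σ4 boundary: /psf/; trying suffixes from longest down, /sf/ is the first permitted one, so coda /p/ | onset /sf/.
σ4/σ5 boundary: /p/ → onset of the next syllable (single consonants are always licit onsets).
σ5/σ6 boundary: /gr/ — entire cluster is a permitted onset → onset /gr/, coda ∅.
Result: frov.var.hop.sfa.pi.gre.
The /g/ is in the onset of syllable 6 (/gre/).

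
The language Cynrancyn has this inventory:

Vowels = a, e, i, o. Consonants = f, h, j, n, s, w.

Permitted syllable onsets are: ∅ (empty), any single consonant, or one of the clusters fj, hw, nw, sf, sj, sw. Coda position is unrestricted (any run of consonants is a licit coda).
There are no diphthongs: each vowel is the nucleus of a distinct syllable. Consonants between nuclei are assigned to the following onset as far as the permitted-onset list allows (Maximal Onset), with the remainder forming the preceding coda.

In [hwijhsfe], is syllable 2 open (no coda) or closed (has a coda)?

open

The vowels are i, e — 2 nuclei, so 2 syllables.
σ1/σ2 boundary: /jhsf/; trying suffixes from longest down, /sf/ is the first permitted one, so coda /jh/ | onset /sf/.
So the parse is hwijh.sfe.
Syllable 2 is /sfe/; it ends in its nucleus with no coda, so it is open.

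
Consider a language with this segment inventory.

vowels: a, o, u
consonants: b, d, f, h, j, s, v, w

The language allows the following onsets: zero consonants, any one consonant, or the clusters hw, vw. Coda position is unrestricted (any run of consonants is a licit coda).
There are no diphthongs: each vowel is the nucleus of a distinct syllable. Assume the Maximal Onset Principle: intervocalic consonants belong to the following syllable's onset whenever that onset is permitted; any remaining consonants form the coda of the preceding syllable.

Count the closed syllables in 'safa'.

The vowels are a, a — 2 nuclei, so 2 syllables.
Between /a/ (V1) and /a/ (V2): /f/ is a single consonant, so it becomes the next onset.
So the parse is sa.fa.
Classifying each syllable: /sa/ (open), /fa/ (open).
Closed syllables: 0.

0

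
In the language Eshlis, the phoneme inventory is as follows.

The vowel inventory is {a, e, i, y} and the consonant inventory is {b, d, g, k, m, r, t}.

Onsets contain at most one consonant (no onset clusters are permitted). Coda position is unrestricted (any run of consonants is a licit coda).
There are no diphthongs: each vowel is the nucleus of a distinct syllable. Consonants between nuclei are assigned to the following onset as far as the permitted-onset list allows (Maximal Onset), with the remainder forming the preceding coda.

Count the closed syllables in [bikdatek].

Nuclei (vowels): i, a, e → 3 syllables.
/i…a/ gap (V1→V2): /kd/ — longest licit onset from the right is /d/, leaving /k/ as coda.
/a…e/ gap (V2→V3): /t/ → onset of the next syllable (single consonants are always licit onsets).
Result: bik.da.tek.
Classifying each syllable: /bik/ (closed), /da/ (open), /tek/ (closed).
Closed syllables: 2.

2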